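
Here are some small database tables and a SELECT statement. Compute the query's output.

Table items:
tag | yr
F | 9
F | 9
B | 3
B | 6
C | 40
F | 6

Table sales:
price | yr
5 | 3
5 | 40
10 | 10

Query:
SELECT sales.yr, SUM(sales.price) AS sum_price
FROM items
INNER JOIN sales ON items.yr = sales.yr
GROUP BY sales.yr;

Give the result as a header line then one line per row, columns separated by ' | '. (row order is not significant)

After JOIN sales (2 rows):
items.tag | items.yr | sales.price | sales.yr
B | 3 | 5 | 3
C | 40 | 5 | 40
After GROUP BY (2 rows):
sales.yr | sum_price
3 | 5
40 | 5

== RESULT ==
sales.yr | sum_price
3 | 5
40 | 5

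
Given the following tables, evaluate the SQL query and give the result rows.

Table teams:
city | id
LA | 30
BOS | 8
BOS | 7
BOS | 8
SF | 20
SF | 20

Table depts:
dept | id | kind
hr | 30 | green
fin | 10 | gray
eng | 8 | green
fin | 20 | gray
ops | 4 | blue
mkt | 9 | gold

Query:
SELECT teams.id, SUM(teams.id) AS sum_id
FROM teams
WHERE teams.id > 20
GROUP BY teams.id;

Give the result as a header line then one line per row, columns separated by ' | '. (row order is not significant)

== RESULT ==
teams.id | sum_id
30 | 30

Derivation:
After WHERE (1 rows):
teams.city | teams.id
LA | 30
After GROUP BY (1 rows):
teams.id | sum_id
30 | 30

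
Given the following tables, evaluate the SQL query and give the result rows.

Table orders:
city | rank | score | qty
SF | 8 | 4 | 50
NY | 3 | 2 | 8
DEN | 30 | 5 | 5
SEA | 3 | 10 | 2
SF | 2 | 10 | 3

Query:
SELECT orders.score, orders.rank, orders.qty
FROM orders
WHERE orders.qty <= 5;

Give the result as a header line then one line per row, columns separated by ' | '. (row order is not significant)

== RESULT ==
orders.score | orders.rank | orders.qty
5 | 30 | 5
10 | 3 | 2
10 | 2 | 3

Derivation:
After WHERE (3 rows):
orders.city | orders.rank | orders.score | orders.qty
DEN | 30 | 5 | 5
SEA | 3 | 10 | 2
SF | 2 | 10 | 3
After SELECT (3 rows):
orders.score | orders.rank | orders.qty
5 | 30 | 5
10 | 3 | 2
10 | 2 | 3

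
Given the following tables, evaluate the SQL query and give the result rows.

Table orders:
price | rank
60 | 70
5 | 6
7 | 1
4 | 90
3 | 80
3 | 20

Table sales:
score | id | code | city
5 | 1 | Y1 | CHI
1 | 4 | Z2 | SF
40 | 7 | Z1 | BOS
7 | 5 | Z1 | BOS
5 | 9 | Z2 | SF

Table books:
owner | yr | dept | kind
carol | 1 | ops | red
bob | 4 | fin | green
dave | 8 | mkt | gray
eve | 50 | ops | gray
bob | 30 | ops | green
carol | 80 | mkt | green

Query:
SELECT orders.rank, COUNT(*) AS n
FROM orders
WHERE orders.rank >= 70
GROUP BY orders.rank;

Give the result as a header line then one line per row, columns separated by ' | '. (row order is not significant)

After WHERE (3 rows):
orders.price | orders.rank
60 | 70
4 | 90
3 | 80
After GROUP BY (3 rows):
orders.rank | n
70 | 1
90 | 1
80 | 1

== RESULT ==
orders.rank | n
70 | 1
90 | 1
80 | 1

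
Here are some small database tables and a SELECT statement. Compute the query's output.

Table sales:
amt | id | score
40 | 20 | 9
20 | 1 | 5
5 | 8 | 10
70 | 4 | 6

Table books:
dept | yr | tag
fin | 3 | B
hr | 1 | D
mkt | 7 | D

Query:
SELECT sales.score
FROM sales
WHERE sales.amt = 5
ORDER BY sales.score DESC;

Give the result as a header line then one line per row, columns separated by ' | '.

After WHERE (1 rows):
sales.amt | sales.id | sales.score
5 | 8 | 10
After SELECT (1 rows):
sales.score
10
After ORDER BY (1 rows):
sales.score
10

== RESULT ==
sales.score
10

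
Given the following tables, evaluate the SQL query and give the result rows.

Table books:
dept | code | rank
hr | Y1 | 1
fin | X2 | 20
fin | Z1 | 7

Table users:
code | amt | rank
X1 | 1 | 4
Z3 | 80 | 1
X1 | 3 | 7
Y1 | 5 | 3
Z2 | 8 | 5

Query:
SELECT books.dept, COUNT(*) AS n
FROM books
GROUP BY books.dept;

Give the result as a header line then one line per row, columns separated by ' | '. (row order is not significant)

== RESULT ==
books.dept | n
hr | 1
fin | 2

Derivation:
After GROUP BY (2 rows):
books.dept | n
hr | 1
fin | 2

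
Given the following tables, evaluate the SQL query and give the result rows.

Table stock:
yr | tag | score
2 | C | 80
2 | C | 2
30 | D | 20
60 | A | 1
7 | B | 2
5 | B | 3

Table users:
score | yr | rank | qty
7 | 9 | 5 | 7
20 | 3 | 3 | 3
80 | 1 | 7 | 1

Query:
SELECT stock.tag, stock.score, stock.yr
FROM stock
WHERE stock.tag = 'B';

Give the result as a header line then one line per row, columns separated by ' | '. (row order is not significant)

After WHERE (2 rows):
stock.yr | stock.tag | stock.score
7 | B | 2
5 | B | 3
After SELECT (2 rows):
stock.tag | stock.score | stock.yr
B | 2 | 7
B | 3 | 5

== RESULT ==
stock.tag | stock.score | stock.yr
B | 2 | 7
B | 3 | 5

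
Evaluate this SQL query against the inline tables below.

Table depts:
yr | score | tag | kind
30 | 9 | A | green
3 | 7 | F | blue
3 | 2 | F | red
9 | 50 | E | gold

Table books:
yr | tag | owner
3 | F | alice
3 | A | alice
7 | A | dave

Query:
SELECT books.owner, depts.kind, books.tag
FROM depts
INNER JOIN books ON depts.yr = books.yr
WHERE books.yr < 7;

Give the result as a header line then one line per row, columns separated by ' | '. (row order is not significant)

== RESULT ==
books.owner | depts.kind | books.tag
alice | blue | F
alice | blue | A
alice | red | F
alice | red | A

Derivation:
After JOIN books (4 rows):
depts.yr | depts.score | depts.tag | depts.kind | books.yr | books.tag | books.owner
3 | 7 | F | blue | 3 | F | alice
3 | 7 | F | blue | 3 | A | alice
3 | 2 | F | red | 3 | F | alice
3 | 2 | F | red | 3 | A | alice
After WHERE (4 rows):
depts.yr | depts.score | depts.tag | depts.kind | books.yr | books.tag | books.owner
3 | 7 | F | blue | 3 | F | alice
3 | 7 | F | blue | 3 | A | alice
3 | 2 | F | red | 3 | F | alice
3 | 2 | F | red | 3 | A | alice
After SELECT (4 rows):
books.owner | depts.kind | books.tag
alice | blue | F
alice | blue | A
alice | red | F
alice | red | A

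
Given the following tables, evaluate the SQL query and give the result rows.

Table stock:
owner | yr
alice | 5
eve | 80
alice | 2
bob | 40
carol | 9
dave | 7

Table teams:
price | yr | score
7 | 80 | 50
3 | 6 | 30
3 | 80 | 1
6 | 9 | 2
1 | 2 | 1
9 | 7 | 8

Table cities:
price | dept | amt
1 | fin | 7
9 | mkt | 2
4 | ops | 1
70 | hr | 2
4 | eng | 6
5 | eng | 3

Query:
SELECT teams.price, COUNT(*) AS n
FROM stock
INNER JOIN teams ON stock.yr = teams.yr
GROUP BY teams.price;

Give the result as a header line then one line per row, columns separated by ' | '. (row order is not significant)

After JOIN teams (5 rows):
stock.owner | stock.yr | teams.price | teams.yr | teams.score
eve | 80 | 7 | 80 | 50
eve | 80 | 3 | 80 | 1
alice | 2 | 1 | 2 | 1
carol | 9 | 6 | 9 | 2
dave | 7 | 9 | 7 | 8
After GROUP BY (5 rows):
teams.price | n
7 | 1
3 | 1
1 | 1
6 | 1
9 | 1

== RESULT ==
teams.price | n
7 | 1
3 | 1
1 | 1
6 | 1
9 | 1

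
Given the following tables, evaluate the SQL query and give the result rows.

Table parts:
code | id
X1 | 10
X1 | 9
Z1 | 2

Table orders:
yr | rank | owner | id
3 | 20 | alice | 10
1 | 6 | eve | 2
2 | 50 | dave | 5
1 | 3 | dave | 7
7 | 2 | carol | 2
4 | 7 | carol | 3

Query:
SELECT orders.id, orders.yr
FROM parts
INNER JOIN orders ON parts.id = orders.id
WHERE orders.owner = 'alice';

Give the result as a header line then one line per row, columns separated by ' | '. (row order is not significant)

After JOIN orders (3 rows):
parts.code | parts.id | orders.yr | orders.rank | orders.owner | orders.id
X1 | 10 | 3 | 20 | alice | 10
Z1 | 2 | 1 | 6 | eve | 2
Z1 | 2 | 7 | 2 | carol | 2
After WHERE (1 rows):
parts.code | parts.id | orders.yr | orders.rank | orders.owner | orders.id
X1 | 10 | 3 | 20 | alice | 10
After SELECT (1 rows):
orders.id | orders.yr
10 | 3

== RESULT ==
orders.id | orders.yr
10 | 3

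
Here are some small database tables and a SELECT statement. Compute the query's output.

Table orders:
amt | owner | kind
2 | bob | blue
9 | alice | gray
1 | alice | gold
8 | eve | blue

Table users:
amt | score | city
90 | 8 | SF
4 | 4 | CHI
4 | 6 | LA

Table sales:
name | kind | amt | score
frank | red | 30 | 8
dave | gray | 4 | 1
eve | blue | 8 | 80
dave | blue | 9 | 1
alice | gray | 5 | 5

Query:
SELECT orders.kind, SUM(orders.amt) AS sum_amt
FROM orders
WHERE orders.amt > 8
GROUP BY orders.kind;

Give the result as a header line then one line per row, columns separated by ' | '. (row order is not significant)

After WHERE (1 rows):
orders.amt | orders.owner | orders.kind
9 | alice | gray
After GROUP BY (1 rows):
orders.kind | sum_amt
gray | 9

== RESULT ==
orders.kind | sum_amt
gray | 9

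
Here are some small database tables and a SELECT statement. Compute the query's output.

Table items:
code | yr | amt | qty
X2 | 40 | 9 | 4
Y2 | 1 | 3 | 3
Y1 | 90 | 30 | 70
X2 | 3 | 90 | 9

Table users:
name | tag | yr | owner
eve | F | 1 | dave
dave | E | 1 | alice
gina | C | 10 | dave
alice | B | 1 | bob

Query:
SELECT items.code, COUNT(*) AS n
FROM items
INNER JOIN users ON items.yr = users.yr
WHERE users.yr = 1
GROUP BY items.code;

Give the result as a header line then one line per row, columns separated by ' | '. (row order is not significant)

After JOIN users (3 rows):
items.code | items.yr | items.amt | items.qty | users.name | users.tag | users.yr | users.owner
Y2 | 1 | 3 | 3 | eve | F | 1 | dave
Y2 | 1 | 3 | 3 | dave | E | 1 | alice
Y2 | 1 | 3 | 3 | alice | B | 1 | bob
After WHERE (3 rows):
items.code | items.yr | items.amt | items.qty | users.name | users.tag | users.yr | users.owner
Y2 | 1 | 3 | 3 | eve | F | 1 | dave
Y2 | 1 | 3 | 3 | dave | E | 1 | alice
Y2 | 1 | 3 | 3 | alice | B | 1 | bob
After GROUP BY (1 rows):
items.code | n
Y2 | 3

== RESULT ==
items.code | n
Y2 | 3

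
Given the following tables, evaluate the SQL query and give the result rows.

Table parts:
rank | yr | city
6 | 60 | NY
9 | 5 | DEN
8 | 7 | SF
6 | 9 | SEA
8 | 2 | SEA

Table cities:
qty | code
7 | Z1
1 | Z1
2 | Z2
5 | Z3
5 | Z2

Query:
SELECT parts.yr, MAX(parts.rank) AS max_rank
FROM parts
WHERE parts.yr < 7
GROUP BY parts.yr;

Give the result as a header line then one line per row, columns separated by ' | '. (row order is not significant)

After WHERE (2 rows):
parts.rank | parts.yr | parts.city
9 | 5 | DEN
8 | 2 | SEA
After GROUP BY (2 rows):
parts.yr | max_rank
5 | 9
2 | 8

== RESULT ==
parts.yr | max_rank
5 | 9
2 | 8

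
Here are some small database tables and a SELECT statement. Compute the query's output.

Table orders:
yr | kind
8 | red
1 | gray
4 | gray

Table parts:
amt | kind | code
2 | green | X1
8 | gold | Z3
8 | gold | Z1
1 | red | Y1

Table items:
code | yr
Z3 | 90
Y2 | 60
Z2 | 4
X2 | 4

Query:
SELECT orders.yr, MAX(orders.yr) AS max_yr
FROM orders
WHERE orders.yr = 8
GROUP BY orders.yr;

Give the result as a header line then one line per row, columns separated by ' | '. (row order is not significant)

== RESULT ==
orders.yr | max_yr
8 | 8

Derivation:
After WHERE (1 rows):
orders.yr | orders.kind
8 | red
After GROUP BY (1 rows):
orders.yr | max_yr
8 | 8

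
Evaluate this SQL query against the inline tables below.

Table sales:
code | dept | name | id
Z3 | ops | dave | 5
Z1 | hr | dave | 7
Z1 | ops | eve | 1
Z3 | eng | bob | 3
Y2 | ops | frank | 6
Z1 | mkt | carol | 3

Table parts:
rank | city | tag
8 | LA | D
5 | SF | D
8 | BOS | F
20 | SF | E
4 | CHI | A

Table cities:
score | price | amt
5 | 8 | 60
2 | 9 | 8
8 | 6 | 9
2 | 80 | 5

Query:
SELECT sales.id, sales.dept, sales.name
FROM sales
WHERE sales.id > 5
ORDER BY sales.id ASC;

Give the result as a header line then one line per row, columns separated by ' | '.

== RESULT ==
sales.id | sales.dept | sales.name
6 | ops | frank
7 | hr | dave

Derivation:
After WHERE (2 rows):
sales.code | sales.dept | sales.name | sales.id
Z1 | hr | dave | 7
Y2 | ops | frank | 6
After SELECT (2 rows):
sales.id | sales.dept | sales.name
7 | hr | dave
6 | ops | frank
After ORDER BY (2 rows):
sales.id | sales.dept | sales.name
6 | ops | frank
7 | hr | dave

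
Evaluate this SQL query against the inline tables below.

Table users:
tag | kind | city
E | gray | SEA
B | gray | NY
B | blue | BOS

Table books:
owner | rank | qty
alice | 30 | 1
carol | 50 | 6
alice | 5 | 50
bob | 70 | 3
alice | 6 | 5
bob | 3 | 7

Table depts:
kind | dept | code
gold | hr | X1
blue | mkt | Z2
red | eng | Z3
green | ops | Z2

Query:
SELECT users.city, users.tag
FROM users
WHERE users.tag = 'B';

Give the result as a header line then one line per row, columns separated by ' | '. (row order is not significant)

After WHERE (2 rows):
users.tag | users.kind | users.city
B | gray | NY
B | blue | BOS
After SELECT (2 rows):
users.city | users.tag
NY | B
BOS | B

== RESULT ==
users.city | users.tag
NY | B
BOS | B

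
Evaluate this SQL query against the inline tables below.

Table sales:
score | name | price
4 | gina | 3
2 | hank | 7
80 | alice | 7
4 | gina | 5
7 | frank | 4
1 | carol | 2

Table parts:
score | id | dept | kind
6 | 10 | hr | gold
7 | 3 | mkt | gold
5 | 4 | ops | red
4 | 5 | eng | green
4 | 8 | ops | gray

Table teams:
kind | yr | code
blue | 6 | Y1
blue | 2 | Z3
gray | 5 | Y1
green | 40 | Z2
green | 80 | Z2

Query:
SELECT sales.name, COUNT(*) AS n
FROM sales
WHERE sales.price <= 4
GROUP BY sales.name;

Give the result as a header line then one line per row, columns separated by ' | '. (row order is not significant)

== RESULT ==
sales.name | n
gina | 1
frank | 1
carol | 1

Derivation:
After WHERE (3 rows):
sales.score | sales.name | sales.price
4 | gina | 3
7 | frank | 4
1 | carol | 2
After GROUP BY (3 rows):
sales.name | n
gina | 1
frank | 1
carol | 1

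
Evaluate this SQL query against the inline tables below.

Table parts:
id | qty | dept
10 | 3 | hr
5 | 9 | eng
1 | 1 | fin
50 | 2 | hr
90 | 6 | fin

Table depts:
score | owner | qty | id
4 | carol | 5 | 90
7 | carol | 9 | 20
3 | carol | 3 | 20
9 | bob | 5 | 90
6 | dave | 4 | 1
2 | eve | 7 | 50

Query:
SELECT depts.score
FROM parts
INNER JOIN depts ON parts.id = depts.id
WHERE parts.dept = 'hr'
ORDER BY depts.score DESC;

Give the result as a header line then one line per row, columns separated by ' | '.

== RESULT ==
depts.score
2

Derivation:
After JOIN depts (4 rows):
parts.id | parts.qty | parts.dept | depts.score | depts.owner | depts.qty | depts.id
1 | 1 | fin | 6 | dave | 4 | 1
50 | 2 | hr | 2 | eve | 7 | 50
90 | 6 | fin | 4 | carol | 5 | 90
90 | 6 | fin | 9 | bob | 5 | 90
After WHERE (1 rows):
parts.id | parts.qty | parts.dept | depts.score | depts.owner | depts.qty | depts.id
50 | 2 | hr | 2 | eve | 7 | 50
After SELECT (1 rows):
depts.score
2
After ORDER BY (1 rows):
depts.score
2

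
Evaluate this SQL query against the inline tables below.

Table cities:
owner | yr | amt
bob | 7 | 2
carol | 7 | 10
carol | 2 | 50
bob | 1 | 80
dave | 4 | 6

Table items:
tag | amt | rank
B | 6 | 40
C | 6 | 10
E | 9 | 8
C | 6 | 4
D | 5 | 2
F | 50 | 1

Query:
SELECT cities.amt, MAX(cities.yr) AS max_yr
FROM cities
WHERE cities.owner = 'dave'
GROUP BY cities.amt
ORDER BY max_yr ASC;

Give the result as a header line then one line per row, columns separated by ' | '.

== RESULT ==
cities.amt | max_yr
6 | 4

Derivation:
After WHERE (1 rows):
cities.owner | cities.yr | cities.amt
dave | 4 | 6
After GROUP BY (1 rows):
cities.amt | max_yr
6 | 4
After ORDER BY (1 rows):
cities.amt | max_yr
6 | 4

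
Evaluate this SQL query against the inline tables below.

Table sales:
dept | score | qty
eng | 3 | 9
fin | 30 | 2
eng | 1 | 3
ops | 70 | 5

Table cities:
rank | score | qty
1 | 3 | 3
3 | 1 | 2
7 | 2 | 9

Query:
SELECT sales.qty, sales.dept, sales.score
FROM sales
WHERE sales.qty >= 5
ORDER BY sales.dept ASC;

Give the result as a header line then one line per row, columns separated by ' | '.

After WHERE (2 rows):
sales.dept | sales.score | sales.qty
eng | 3 | 9
ops | 70 | 5
After SELECT (2 rows):
sales.qty | sales.dept | sales.score
9 | eng | 3
5 | ops | 70
After ORDER BY (2 rows):
sales.qty | sales.dept | sales.score
9 | eng | 3
5 | ops | 70

== RESULT ==
sales.qty | sales.dept | sales.score
9 | eng | 3
5 | ops | 70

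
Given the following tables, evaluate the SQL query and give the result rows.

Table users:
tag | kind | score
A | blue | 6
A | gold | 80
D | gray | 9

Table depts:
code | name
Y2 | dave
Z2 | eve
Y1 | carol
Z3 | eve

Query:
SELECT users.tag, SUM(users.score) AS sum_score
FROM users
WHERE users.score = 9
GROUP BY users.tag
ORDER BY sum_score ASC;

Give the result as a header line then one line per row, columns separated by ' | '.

== RESULT ==
users.tag | sum_score
D | 9

Derivation:
After WHERE (1 rows):
users.tag | users.kind | users.score
D | gray | 9
After GROUP BY (1 rows):
users.tag | sum_score
D | 9
After ORDER BY (1 rows):
users.tag | sum_score
D | 9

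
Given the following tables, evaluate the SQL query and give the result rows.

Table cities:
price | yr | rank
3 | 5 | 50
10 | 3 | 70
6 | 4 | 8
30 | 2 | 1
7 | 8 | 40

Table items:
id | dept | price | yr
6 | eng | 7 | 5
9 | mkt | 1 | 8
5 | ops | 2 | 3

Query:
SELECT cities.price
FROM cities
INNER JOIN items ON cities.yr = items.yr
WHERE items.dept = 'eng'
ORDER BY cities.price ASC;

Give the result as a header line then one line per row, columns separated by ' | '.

After JOIN items (3 rows):
cities.price | cities.yr | cities.rank | items.id | items.dept | items.price | items.yr
3 | 5 | 50 | 6 | eng | 7 | 5
10 | 3 | 70 | 5 | ops | 2 | 3
7 | 8 | 40 | 9 | mkt | 1 | 8
After WHERE (1 rows):
cities.price | cities.yr | cities.rank | items.id | items.dept | items.price | items.yr
3 | 5 | 50 | 6 | eng | 7 | 5
After SELECT (1 rows):
cities.price
3
After ORDER BY (1 rows):
cities.price
3

== RESULT ==
cities.price
3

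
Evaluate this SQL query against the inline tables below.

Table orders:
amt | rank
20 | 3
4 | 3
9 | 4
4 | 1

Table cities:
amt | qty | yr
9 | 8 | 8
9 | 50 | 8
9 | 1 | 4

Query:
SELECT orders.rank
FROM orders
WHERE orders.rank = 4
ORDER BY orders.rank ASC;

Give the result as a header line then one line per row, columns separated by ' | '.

== RESULT ==
orders.rank
4

Derivation:
After WHERE (1 rows):
orders.amt | orders.rank
9 | 4
After SELECT (1 rows):
orders.rank
4
After ORDER BY (1 rows):
orders.rank
4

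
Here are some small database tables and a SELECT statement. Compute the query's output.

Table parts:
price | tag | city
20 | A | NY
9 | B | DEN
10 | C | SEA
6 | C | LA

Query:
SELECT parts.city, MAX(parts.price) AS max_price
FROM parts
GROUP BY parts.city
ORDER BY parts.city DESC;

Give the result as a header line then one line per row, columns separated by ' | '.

== RESULT ==
parts.city | max_price
SEA | 10
NY | 20
LA | 6
DEN | 9

Derivation:
After GROUP BY (4 rows):
parts.city | max_price
NY | 20
DEN | 9
SEA | 10
LA | 6
After ORDER BY (4 rows):
parts.city | max_price
SEA | 10
NY | 20
LA | 6
DEN | 9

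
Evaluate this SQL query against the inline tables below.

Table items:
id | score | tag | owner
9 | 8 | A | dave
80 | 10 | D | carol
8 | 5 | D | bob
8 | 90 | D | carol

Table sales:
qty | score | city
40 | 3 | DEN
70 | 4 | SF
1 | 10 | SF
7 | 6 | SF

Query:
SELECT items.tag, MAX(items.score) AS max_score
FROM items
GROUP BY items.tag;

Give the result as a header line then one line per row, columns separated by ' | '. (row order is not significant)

After GROUP BY (2 rows):
items.tag | max_score
A | 8
D | 90

== RESULT ==
items.tag | max_score
A | 8
D | 90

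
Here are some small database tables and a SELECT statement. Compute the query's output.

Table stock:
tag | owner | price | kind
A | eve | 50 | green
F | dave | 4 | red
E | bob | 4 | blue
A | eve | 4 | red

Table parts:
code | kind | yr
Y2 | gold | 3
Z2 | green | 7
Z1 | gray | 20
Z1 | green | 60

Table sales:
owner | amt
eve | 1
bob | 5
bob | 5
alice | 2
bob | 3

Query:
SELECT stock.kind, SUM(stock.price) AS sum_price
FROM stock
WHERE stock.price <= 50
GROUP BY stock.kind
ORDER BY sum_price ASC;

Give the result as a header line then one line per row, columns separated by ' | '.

== RESULT ==
stock.kind | sum_price
blue | 4
red | 8
green | 50

Derivation:
After WHERE (4 rows):
stock.tag | stock.owner | stock.price | stock.kind
A | eve | 50 | green
F | dave | 4 | red
E | bob | 4 | blue
A | eve | 4 | red
After GROUP BY (3 rows):
stock.kind | sum_price
green | 50
red | 8
blue | 4
After ORDER BY (3 rows):
stock.kind | sum_price
blue | 4
red | 8
green | 50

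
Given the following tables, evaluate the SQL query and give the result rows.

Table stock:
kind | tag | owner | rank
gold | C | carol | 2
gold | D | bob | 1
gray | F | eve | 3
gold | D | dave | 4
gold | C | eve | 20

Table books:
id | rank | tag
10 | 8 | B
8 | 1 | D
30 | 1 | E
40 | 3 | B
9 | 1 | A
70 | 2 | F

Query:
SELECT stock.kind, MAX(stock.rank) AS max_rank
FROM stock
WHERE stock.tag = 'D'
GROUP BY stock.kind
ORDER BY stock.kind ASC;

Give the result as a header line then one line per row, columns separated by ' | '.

== RESULT ==
stock.kind | max_rank
gold | 4

Derivation:
After WHERE (2 rows):
stock.kind | stock.tag | stock.owner | stock.rank
gold | D | bob | 1
gold | D | dave | 4
After GROUP BY (1 rows):
stock.kind | max_rank
gold | 4
After ORDER BY (1 rows):
stock.kind | max_rank
gold | 4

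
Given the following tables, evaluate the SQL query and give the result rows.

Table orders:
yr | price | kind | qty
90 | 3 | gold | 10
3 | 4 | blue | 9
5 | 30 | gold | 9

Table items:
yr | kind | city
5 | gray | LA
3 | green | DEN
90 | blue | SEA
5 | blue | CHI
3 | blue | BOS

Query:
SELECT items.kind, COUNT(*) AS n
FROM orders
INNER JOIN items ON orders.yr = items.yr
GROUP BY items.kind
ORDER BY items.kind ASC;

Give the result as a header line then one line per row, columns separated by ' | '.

== RESULT ==
items.kind | n
blue | 3
gray | 1
green | 1

Derivation:
After JOIN items (5 rows):
orders.yr | orders.price | orders.kind | orders.qty | items.yr | items.kind | items.city
90 | 3 | gold | 10 | 90 | blue | SEA
3 | 4 | blue | 9 | 3 | green | DEN
3 | 4 | blue | 9 | 3 | blue | BOS
5 | 30 | gold | 9 | 5 | gray | LA
5 | 30 | gold | 9 | 5 | blue | CHI
After GROUP BY (3 rows):
items.kind | n
blue | 3
green | 1
gray | 1
After ORDER BY (3 rows):
items.kind | n
blue | 3
gray | 1
green | 1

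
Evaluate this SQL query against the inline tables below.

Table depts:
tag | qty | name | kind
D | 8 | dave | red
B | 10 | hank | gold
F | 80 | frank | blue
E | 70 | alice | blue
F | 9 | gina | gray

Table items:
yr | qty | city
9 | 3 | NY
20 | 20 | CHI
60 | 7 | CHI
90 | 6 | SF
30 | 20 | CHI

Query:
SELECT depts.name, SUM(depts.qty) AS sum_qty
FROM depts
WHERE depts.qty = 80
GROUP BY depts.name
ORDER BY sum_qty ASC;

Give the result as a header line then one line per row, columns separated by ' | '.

== RESULT ==
depts.name | sum_qty
frank | 80

Derivation:
After WHERE (1 rows):
depts.tag | depts.qty | depts.name | depts.kind
F | 80 | frank | blue
After GROUP BY (1 rows):
depts.name | sum_qty
frank | 80
After ORDER BY (1 rows):
depts.name | sum_qty
frank | 80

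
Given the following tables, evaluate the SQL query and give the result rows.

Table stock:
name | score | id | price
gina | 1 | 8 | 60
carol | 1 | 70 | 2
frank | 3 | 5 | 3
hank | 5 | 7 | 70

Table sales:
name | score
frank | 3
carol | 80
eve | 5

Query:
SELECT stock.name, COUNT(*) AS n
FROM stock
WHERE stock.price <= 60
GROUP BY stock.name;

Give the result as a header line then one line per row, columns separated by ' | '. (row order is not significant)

== RESULT ==
stock.name | n
gina | 1
carol | 1
frank | 1

Derivation:
After WHERE (3 rows):
stock.name | stock.score | stock.id | stock.price
gina | 1 | 8 | 60
carol | 1 | 70 | 2
frank | 3 | 5 | 3
After GROUP BY (3 rows):
stock.name | n
gina | 1
carol | 1
frank | 1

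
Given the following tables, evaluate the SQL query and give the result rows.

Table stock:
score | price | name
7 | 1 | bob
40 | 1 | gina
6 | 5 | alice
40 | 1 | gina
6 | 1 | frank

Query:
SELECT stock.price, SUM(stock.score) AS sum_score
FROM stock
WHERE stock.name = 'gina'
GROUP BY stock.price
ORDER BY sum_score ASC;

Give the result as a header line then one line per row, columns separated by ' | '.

== RESULT ==
stock.price | sum_score
1 | 80

Derivation:
After WHERE (2 rows):
stock.score | stock.price | stock.name
40 | 1 | gina
40 | 1 | gina
After GROUP BY (1 rows):
stock.price | sum_score
1 | 80
After ORDER BY (1 rows):
stock.price | sum_score
1 | 80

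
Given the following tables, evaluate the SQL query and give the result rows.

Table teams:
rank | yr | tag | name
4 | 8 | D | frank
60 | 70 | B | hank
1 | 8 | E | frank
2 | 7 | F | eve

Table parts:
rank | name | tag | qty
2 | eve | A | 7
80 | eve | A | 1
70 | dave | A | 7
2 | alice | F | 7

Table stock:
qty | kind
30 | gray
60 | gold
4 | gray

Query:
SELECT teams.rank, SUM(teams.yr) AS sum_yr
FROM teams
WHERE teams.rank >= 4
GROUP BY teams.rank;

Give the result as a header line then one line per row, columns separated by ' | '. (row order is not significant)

After WHERE (2 rows):
teams.rank | teams.yr | teams.tag | teams.name
4 | 8 | D | frank
60 | 70 | B | hank
After GROUP BY (2 rows):
teams.rank | sum_yr
4 | 8
60 | 70

== RESULT ==
teams.rank | sum_yr
4 | 8
60 | 70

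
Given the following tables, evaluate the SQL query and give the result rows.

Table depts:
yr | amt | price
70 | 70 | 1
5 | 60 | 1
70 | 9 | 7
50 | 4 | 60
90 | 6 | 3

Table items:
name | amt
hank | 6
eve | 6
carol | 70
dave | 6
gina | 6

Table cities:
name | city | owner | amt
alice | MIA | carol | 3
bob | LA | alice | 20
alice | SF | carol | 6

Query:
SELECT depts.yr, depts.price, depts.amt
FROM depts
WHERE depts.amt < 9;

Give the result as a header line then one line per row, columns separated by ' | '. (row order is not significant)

After WHERE (2 rows):
depts.yr | depts.amt | depts.price
50 | 4 | 60
90 | 6 | 3
After SELECT (2 rows):
depts.yr | depts.price | depts.amt
50 | 60 | 4
90 | 3 | 6

== RESULT ==
depts.yr | depts.price | depts.amt
50 | 60 | 4
90 | 3 | 6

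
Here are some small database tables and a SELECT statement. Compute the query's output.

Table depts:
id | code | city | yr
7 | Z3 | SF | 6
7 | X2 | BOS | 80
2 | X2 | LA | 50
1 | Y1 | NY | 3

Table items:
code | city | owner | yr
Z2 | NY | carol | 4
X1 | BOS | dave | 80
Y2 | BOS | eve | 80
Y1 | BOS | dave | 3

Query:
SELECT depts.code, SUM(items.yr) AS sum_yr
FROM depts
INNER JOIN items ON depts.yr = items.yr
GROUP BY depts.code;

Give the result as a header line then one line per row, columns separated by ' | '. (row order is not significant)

After JOIN items (3 rows):
depts.id | depts.code | depts.city | depts.yr | items.code | items.city | items.owner | items.yr
7 | X2 | BOS | 80 | X1 | BOS | dave | 80
7 | X2 | BOS | 80 | Y2 | BOS | eve | 80
1 | Y1 | NY | 3 | Y1 | BOS | dave | 3
After GROUP BY (2 rows):
depts.code | sum_yr
X2 | 160
Y1 | 3

== RESULT ==
depts.code | sum_yr
X2 | 160
Y1 | 3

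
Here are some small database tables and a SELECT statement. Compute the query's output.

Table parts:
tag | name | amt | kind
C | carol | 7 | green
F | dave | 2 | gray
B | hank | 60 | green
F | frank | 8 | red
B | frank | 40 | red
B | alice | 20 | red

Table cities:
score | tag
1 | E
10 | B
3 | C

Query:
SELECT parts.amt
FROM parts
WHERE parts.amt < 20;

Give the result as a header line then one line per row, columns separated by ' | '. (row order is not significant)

== RESULT ==
parts.amt
7
2
8

Derivation:
After WHERE (3 rows):
parts.tag | parts.name | parts.amt | parts.kind
C | carol | 7 | green
F | dave | 2 | gray
F | frank | 8 | red
After SELECT (3 rows):
parts.amt
7
2
8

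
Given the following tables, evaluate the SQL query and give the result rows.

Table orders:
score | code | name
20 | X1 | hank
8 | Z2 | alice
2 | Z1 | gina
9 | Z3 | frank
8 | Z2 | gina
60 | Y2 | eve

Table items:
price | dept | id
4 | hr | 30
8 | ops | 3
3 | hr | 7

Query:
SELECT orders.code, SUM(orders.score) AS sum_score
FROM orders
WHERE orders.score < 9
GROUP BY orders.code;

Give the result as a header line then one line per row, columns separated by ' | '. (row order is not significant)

After WHERE (3 rows):
orders.score | orders.code | orders.name
8 | Z2 | alice
2 | Z1 | gina
8 | Z2 | gina
After GROUP BY (2 rows):
orders.code | sum_score
Z2 | 16
Z1 | 2

== RESULT ==
orders.code | sum_score
Z2 | 16
Z1 | 2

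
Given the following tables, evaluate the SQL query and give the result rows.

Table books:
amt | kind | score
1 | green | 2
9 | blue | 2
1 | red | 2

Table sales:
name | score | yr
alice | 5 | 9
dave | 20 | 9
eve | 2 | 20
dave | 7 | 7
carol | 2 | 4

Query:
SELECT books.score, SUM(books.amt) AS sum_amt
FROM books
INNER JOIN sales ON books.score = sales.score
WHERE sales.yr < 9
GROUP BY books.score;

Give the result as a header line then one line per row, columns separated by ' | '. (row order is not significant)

== RESULT ==
books.score | sum_amt
2 | 11

Derivation:
After JOIN sales (6 rows):
books.amt | books.kind | books.score | sales.name | sales.score | sales.yr
1 | green | 2 | eve | 2 | 20
1 | green | 2 | carol | 2 | 4
9 | blue | 2 | eve | 2 | 20
9 | blue | 2 | carol | 2 | 4
1 | red | 2 | eve | 2 | 20
1 | red | 2 | carol | 2 | 4
After WHERE (3 rows):
books.amt | books.kind | books.score | sales.name | sales.score | sales.yr
1 | green | 2 | carol | 2 | 4
9 | blue | 2 | carol | 2 | 4
1 | red | 2 | carol | 2 | 4
After GROUP BY (1 rows):
books.score | sum_amt
2 | 11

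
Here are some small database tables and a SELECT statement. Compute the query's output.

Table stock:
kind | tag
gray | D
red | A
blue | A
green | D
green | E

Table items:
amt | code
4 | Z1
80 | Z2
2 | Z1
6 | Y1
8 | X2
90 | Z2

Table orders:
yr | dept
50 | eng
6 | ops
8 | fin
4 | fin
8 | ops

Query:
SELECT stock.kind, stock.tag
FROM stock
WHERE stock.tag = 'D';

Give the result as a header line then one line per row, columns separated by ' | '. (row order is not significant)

== RESULT ==
stock.kind | stock.tag
gray | D
green | D

Derivation:
After WHERE (2 rows):
stock.kind | stock.tag
gray | D
green | D
After SELECT (2 rows):
stock.kind | stock.tag
gray | D
green | D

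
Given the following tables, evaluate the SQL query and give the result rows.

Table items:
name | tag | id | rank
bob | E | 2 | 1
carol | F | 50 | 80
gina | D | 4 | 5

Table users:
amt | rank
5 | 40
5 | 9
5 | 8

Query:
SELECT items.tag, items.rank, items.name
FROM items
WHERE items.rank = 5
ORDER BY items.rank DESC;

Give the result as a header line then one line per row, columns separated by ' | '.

== RESULT ==
items.tag | items.rank | items.name
D | 5 | gina

Derivation:
After WHERE (1 rows):
items.name | items.tag | items.id | items.rank
gina | D | 4 | 5
After SELECT (1 rows):
items.tag | items.rank | items.name
D | 5 | gina
After ORDER BY (1 rows):
items.tag | items.rank | items.name
D | 5 | gina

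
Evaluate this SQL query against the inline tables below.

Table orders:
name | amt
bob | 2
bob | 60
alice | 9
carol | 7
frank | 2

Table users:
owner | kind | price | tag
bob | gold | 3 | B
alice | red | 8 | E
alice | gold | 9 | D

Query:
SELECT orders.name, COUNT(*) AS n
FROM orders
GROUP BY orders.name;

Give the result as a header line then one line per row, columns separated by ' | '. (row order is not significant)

After GROUP BY (4 rows):
orders.name | n
bob | 2
alice | 1
carol | 1
frank | 1

== RESULT ==
orders.name | n
bob | 2
alice | 1
carol | 1
frank | 1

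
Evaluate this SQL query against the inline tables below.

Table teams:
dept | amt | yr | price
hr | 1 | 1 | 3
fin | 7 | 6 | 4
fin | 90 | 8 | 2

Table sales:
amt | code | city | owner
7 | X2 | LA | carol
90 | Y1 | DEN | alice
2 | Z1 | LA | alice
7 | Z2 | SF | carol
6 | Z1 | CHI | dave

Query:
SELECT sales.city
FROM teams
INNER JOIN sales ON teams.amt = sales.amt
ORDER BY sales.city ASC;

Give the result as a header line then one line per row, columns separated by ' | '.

== RESULT ==
sales.city
DEN
LA
SF

Derivation:
After JOIN sales (3 rows):
teams.dept | teams.amt | teams.yr | teams.price | sales.amt | sales.code | sales.city | sales.owner
fin | 7 | 6 | 4 | 7 | X2 | LA | carol
fin | 7 | 6 | 4 | 7 | Z2 | SF | carol
fin | 90 | 8 | 2 | 90 | Y1 | DEN | alice
After SELECT (3 rows):
sales.city
LA
SF
DEN
After ORDER BY (3 rows):
sales.city
DEN
LA
SF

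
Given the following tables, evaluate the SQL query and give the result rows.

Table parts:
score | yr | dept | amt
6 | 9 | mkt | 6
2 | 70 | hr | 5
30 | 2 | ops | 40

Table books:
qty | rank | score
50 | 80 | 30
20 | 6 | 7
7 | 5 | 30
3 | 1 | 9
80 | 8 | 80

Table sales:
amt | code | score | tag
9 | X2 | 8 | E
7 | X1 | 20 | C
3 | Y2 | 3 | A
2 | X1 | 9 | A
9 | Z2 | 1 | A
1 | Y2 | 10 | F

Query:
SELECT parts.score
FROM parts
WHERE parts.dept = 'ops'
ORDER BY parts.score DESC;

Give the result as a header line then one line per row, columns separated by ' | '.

== RESULT ==
parts.score
30

Derivation:
After WHERE (1 rows):
parts.score | parts.yr | parts.dept | parts.amt
30 | 2 | ops | 40
After SELECT (1 rows):
parts.score
30
After ORDER BY (1 rows):
parts.score
30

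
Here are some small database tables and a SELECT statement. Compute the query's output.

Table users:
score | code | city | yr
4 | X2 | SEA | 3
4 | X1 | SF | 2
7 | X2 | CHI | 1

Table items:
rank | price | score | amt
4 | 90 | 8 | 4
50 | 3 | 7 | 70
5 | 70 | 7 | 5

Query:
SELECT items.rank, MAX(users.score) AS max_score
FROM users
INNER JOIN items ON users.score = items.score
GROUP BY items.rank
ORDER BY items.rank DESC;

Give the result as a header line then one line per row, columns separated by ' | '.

== RESULT ==
items.rank | max_score
50 | 7
5 | 7

Derivation:
After JOIN items (2 rows):
users.score | users.code | users.city | users.yr | items.rank | items.price | items.score | items.amt
7 | X2 | CHI | 1 | 50 | 3 | 7 | 70
7 | X2 | CHI | 1 | 5 | 70 | 7 | 5
After GROUP BY (2 rows):
items.rank | max_score
50 | 7
5 | 7
After ORDER BY (2 rows):
items.rank | max_score
50 | 7
5 | 7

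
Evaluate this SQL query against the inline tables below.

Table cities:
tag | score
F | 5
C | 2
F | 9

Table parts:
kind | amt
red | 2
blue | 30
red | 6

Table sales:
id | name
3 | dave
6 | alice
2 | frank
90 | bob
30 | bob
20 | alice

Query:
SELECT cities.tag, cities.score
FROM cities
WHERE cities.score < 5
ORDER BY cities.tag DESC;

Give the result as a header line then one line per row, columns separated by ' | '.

After WHERE (1 rows):
cities.tag | cities.score
C | 2
After SELECT (1 rows):
cities.tag | cities.score
C | 2
After ORDER BY (1 rows):
cities.tag | cities.score
C | 2

== RESULT ==
cities.tag | cities.score
C | 2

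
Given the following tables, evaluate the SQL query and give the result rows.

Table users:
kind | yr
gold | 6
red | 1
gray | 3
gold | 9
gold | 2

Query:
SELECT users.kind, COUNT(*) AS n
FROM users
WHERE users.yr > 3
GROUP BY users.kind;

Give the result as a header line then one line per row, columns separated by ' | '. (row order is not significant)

== RESULT ==
users.kind | n
gold | 2

Derivation:
After WHERE (2 rows):
users.kind | users.yr
gold | 6
gold | 9
After GROUP BY (1 rows):
users.kind | n
gold | 2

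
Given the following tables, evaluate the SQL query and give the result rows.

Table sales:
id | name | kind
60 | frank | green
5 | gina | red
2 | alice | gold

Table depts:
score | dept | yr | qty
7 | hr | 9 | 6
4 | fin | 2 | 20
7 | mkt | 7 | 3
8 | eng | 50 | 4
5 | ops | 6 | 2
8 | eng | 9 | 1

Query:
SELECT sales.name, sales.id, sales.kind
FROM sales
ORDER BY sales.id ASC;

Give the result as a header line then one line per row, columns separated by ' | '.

== RESULT ==
sales.name | sales.id | sales.kind
alice | 2 | gold
gina | 5 | red
frank | 60 | green

Derivation:
After SELECT (3 rows):
sales.name | sales.id | sales.kind
frank | 60 | green
gina | 5 | red
alice | 2 | gold
After ORDER BY (3 rows):
sales.name | sales.id | sales.kind
alice | 2 | gold
gina | 5 | red
frank | 60 | green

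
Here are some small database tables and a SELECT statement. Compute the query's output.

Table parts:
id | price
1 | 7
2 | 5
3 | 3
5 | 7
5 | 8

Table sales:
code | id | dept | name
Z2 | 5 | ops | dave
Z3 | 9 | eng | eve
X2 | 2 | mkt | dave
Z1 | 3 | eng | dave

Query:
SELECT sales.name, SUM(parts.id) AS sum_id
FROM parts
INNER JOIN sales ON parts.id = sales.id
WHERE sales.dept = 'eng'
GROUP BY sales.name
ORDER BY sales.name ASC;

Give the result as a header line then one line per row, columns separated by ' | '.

After JOIN sales (4 rows):
parts.id | parts.price | sales.code | sales.id | sales.dept | sales.name
2 | 5 | X2 | 2 | mkt | dave
3 | 3 | Z1 | 3 | eng | dave
5 | 7 | Z2 | 5 | ops | dave
5 | 8 | Z2 | 5 | ops | dave
After WHERE (1 rows):
parts.id | parts.price | sales.code | sales.id | sales.dept | sales.name
3 | 3 | Z1 | 3 | eng | dave
After GROUP BY (1 rows):
sales.name | sum_id
dave | 3
After ORDER BY (1 rows):
sales.name | sum_id
dave | 3

== RESULT ==
sales.name | sum_id
dave | 3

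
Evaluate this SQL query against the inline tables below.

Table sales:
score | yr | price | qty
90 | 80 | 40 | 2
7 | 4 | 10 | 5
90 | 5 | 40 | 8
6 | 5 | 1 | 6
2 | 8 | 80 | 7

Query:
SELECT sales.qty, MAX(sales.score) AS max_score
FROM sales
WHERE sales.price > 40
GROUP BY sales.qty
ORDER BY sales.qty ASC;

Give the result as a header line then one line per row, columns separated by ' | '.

== RESULT ==
sales.qty | max_score
7 | 2

Derivation:
After WHERE (1 rows):
sales.score | sales.yr | sales.price | sales.qty
2 | 8 | 80 | 7
After GROUP BY (1 rows):
sales.qty | max_score
7 | 2
After ORDER BY (1 rows):
sales.qty | max_score
7 | 2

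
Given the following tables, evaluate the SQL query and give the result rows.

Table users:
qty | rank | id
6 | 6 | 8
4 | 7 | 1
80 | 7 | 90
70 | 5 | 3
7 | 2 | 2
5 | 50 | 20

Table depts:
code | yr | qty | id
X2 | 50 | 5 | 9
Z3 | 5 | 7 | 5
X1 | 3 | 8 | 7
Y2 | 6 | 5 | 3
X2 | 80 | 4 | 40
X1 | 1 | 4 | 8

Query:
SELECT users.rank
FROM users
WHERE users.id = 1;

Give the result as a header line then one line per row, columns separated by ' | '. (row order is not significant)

After WHERE (1 rows):
users.qty | users.rank | users.id
4 | 7 | 1
After SELECT (1 rows):
users.rank
7

== RESULT ==
users.rank
7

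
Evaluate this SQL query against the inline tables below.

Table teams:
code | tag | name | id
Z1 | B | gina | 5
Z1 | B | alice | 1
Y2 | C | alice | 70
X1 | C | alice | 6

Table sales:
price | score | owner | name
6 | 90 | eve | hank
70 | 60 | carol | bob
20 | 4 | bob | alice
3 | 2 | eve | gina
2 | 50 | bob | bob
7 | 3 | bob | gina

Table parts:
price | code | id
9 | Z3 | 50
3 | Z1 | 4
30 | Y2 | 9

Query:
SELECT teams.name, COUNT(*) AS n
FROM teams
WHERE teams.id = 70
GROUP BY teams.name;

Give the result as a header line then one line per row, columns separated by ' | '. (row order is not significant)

After WHERE (1 rows):
teams.code | teams.tag | teams.name | teams.id
Y2 | C | alice | 70
After GROUP BY (1 rows):
teams.name | n
alice | 1

== RESULT ==
teams.name | n
alice | 1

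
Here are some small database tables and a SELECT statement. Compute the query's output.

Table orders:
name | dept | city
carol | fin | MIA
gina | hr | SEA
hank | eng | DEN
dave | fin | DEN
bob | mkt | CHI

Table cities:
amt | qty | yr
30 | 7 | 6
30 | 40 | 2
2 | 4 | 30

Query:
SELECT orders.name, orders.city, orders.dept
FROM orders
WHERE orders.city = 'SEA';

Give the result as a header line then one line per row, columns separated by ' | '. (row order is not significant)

After WHERE (1 rows):
orders.name | orders.dept | orders.city
gina | hr | SEA
After SELECT (1 rows):
orders.name | orders.city | orders.dept
gina | SEA | hr

== RESULT ==
orders.name | orders.city | orders.dept
gina | SEA | hr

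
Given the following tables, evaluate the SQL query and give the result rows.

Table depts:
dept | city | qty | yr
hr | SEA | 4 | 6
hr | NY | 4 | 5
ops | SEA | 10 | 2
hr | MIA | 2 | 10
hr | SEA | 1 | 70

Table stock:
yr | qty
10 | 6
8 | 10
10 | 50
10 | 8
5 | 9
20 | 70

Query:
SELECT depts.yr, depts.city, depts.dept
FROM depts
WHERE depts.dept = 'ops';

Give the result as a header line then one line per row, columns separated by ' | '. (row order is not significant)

== RESULT ==
depts.yr | depts.city | depts.dept
2 | SEA | ops

Derivation:
After WHERE (1 rows):
depts.dept | depts.city | depts.qty | depts.yr
ops | SEA | 10 | 2
After SELECT (1 rows):
depts.yr | depts.city | depts.dept
2 | SEA | ops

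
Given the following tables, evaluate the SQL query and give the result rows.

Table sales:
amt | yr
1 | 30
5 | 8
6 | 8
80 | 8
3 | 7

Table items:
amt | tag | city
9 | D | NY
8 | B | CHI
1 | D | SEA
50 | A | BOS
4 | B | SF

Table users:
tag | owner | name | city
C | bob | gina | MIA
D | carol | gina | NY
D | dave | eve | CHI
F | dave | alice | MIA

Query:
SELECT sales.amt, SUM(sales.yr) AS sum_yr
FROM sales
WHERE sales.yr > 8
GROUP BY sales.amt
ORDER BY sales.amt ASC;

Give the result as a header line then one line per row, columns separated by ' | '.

After WHERE (1 rows):
sales.amt | sales.yr
1 | 30
After GROUP BY (1 rows):
sales.amt | sum_yr
1 | 30
After ORDER BY (1 rows):
sales.amt | sum_yr
1 | 30

== RESULT ==
sales.amt | sum_yr
1 | 30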